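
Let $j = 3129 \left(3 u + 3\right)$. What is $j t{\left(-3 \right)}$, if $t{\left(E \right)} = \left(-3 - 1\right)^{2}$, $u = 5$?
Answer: $901152$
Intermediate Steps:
$t{\left(E \right)} = 16$ ($t{\left(E \right)} = \left(-4\right)^{2} = 16$)
$j = 56322$ ($j = 3129 \left(3 \cdot 5 + 3\right) = 3129 \left(15 + 3\right) = 3129 \cdot 18 = 56322$)
$j t{\left(-3 \right)} = 56322 \cdot 16 = 901152$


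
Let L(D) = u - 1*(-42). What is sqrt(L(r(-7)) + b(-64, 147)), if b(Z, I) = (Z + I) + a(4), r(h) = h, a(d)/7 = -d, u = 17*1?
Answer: sqrt(114) ≈ 10.677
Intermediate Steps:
u = 17
a(d) = -7*d (a(d) = 7*(-d) = -7*d)
b(Z, I) = -28 + I + Z (b(Z, I) = (Z + I) - 7*4 = (I + Z) - 28 = -28 + I + Z)
L(D) = 59 (L(D) = 17 - 1*(-42) = 17 + 42 = 59)
sqrt(L(r(-7)) + b(-64, 147)) = sqrt(59 + (-28 + 147 - 64)) = sqrt(59 + 55) = sqrt(114)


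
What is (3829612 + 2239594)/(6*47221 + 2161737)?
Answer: 6069206/2445063 ≈ 2.4822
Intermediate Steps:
(3829612 + 2239594)/(6*47221 + 2161737) = 6069206/(283326 + 2161737) = 6069206/2445063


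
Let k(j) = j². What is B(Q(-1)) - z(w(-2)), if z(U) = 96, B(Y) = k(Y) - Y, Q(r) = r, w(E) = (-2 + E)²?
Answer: -94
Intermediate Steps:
B(Y) = Y² - Y
B(Q(-1)) - z(w(-2)) = -(-1 - 1) - 1*96 = -1*(-2) - 96 = 2 - 96 = -94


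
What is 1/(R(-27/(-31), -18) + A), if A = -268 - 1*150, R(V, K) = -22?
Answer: -1/440 ≈ -0.0022727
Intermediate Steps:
A = -418 (A = -268 - 150 = -418)
1/(R(-27/(-31), -18) + A) = 1/(-22 - 418) = 1/(-440) = -1/440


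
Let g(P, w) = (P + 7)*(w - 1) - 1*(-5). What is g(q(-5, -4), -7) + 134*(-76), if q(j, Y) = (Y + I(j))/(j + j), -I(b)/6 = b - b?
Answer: -51191/5 ≈ -10238.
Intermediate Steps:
I(b) = 0 (I(b) = -6*(b - b) = -6*0 = 0)
q(j, Y) = Y/(2*j) (q(j, Y) = (Y + 0)/(j + j) = Y/((2*j)) = Y*(1/(2*j)) = Y/(2*j))
g(P, w) = 5 + (-1 + w)*(7 + P) (g(P, w) = (7 + P)*(-1 + w) + 5 = (-1 + w)*(7 + P) + 5 = 5 + (-1 + w)*(7 + P))
g(q(-5, -4), -7) + 134*(-76) = (-2 - (-4)/(2*(-5)) + 7*(-7) + ((½)*(-4)/(-5))*(-7)) + 134*(-76) = (-2 - (-4)*(-1)/(2*5) - 49 + ((½)*(-4)*(-⅕))*(-7)) - 10184 = (-2 - 1*⅖ - 49 + (⅖)*(-7)) - 10184 = (-2 - ⅖ - 49 - 14/5) - 10184 = -271/5 - 10184 = -51191/5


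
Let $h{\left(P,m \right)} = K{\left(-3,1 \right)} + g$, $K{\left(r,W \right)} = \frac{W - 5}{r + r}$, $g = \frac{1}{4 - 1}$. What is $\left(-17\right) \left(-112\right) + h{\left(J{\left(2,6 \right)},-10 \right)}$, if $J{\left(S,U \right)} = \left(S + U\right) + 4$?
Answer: $1905$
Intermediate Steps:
$g = \frac{1}{3} \approx 0.33333$
$J{\left(S,U \right)} = 4 + S + U$
$K{\left(r,W \right)} = \frac{-5 + W}{2 r}$
$h{\left(P,m \right)} = 1$ ($h{\left(P,m \right)} = \frac{-5 + 1}{2 \left(-3\right)} + \frac{1}{3} = \frac{1}{2} \left(- \frac{1}{3}\right) \left(-4\right) + \frac{1}{3} = \frac{2}{3} + \frac{1}{3} = 1$)
$\left(-17\right) \left(-112\right) + h{\left(J{\left(2,6 \right)},-10 \right)} = \left(-17\right) \left(-112\right) + 1 = 1904 + 1 = 1905$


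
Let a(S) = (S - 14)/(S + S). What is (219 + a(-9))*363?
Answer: 479765/6 ≈ 79961.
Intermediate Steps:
a(S) = (-14 + S)/(2*S) (a(S) = (-14 + S)/((2*S)) = (-14 + S)*(1/(2*S)) = (-14 + S)/(2*S))
(219 + a(-9))*363 = (219 + (½)*(-14 - 9)/(-9))*363 = (219 + (½)*(-⅑)*(-23))*363 = (219 + 23/18)*363 = (3965/18)*363 = 479765/6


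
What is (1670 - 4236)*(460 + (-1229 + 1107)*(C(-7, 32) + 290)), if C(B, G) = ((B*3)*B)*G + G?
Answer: 1572218992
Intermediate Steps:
C(B, G) = G + 3*G*B**2 (C(B, G) = ((3*B)*B)*G + G = (3*B**2)*G + G = 3*G*B**2 + G = G + 3*G*B**2)
(1670 - 4236)*(460 + (-1229 + 1107)*(C(-7, 32) + 290)) = (1670 - 4236)*(460 + (-1229 + 1107)*(32*(1 + 3*(-7)**2) + 290)) = -2566*(460 - 122*(32*(1 + 3*49) + 290)) = -2566*(460 - 122*(32*(1 + 147) + 290)) = -2566*(460 - 122*(32*148 + 290)) = -2566*(460 - 122*(4736 + 290)) = -2566*(460 - 122*5026) = -2566*(460 - 613172) = -2566*(-612712) = 1572218992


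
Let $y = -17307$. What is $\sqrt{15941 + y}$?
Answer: $i \sqrt{1366} \approx 36.959 i$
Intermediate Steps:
$\sqrt{15941 + y} = \sqrt{15941 - 17307} = \sqrt{-1366} = i \sqrt{1366}$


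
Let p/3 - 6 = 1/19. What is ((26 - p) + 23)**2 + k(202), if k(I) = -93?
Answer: 309823/361 ≈ 858.24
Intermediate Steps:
p = 345/19 (p = 18 + 3/19 = 345/19 ≈ 18.158)
((26 - p) + 23)**2 + k(202) = ((26 - 1*345/19) + 23)**2 - 93 = ((26 - 345/19) + 23)**2 - 93 = (149/19 + 23)**2 - 93 = (586/19)**2 - 93 = 343396/361 - 93 = 309823/361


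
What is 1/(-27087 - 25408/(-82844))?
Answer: -20711/560992505 ≈ -3.6918e-5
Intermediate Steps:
1/(-27087 - 25408/(-82844)) = 1/(-27087 - 25408*(-1/82844)) = 1/(-27087 + 6352/20711) = 1/(-560992505/20711) = -20711/560992505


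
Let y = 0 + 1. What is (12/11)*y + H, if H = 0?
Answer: 12/11 ≈ 1.0909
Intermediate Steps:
y = 1
(12/11)*y + H = (12/11)*1 + 0 = 12/11 + 0 = 12/11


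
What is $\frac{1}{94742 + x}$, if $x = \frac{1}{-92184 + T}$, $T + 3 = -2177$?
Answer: $\frac{94364}{8940234087} \approx 1.0555 \cdot 10^{-5}$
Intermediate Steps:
$T = -2180$ ($T = -3 - 2177 = -2180$)
$x = - \frac{1}{94364}$ ($x = \frac{1}{-92184 - 2180} = \frac{1}{-94364} = - \frac{1}{94364} \approx -1.0597 \cdot 10^{-5}$)
$\frac{1}{94742 + x} = \frac{1}{94742 - \frac{1}{94364}} = \frac{1}{\frac{8940234087}{94364}} = \frac{94364}{8940234087}$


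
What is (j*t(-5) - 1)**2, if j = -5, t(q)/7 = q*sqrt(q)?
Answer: (1 - 175*I*sqrt(5))**2 ≈ -1.5312e+5 - 782.6*I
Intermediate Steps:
t(q) = 7*q**(3/2) (t(q) = 7*(q*sqrt(q)) = 7*q**(3/2))
(j*t(-5) - 1)**2 = (-35*(-5)**(3/2) - 1)**2 = (-35*(-5*I*sqrt(5)) - 1)**2 = (-(-175)*I*sqrt(5) - 1)**2 = (175*I*sqrt(5) - 1)**2 = (-1 + 175*I*sqrt(5))**2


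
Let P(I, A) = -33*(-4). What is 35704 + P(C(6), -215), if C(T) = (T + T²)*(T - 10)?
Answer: 35836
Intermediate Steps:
C(T) = (-10 + T)*(T + T²) (C(T) = (T + T²)*(-10 + T) = (-10 + T)*(T + T²))
P(I, A) = 132
35704 + P(C(6), -215) = 35704 + 132 = 35836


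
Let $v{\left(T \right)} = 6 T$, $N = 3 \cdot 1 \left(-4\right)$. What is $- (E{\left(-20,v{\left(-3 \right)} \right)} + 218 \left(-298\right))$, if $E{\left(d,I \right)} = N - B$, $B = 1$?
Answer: $64977$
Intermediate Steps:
$N = -12$ ($N = 3 \left(-4\right) = -12$)
$E{\left(d,I \right)} = -13$ ($E{\left(d,I \right)} = -12 - 1 = -13$)
$- (E{\left(-20,v{\left(-3 \right)} \right)} + 218 \left(-298\right)) = - (-13 + 218 \left(-298\right)) = - (-13 - 64964) = \left(-1\right) \left(-64977\right) = 64977$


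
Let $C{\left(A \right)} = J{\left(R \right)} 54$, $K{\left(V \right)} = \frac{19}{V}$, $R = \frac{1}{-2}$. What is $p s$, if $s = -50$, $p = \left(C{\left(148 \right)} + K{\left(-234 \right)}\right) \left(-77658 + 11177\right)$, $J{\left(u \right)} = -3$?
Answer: $- \frac{63035622175}{117} \approx -5.3877 \cdot 10^{8}$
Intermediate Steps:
$R = - \frac{1}{2} \approx -0.5$
$C{\left(A \right)} = -162$ ($C{\left(A \right)} = \left(-3\right) 54 = -162$)
$p = \frac{2521424887}{234}$ ($p = \left(-162 + \frac{19}{-234}\right) \left(-77658 + 11177\right) = \left(-162 + 19 \left(- \frac{1}{234}\right)\right) \left(-66481\right) = \left(-162 - \frac{19}{234}\right) \left(-66481\right) = \left(- \frac{37927}{234}\right) \left(-66481\right) = \frac{2521424887}{234} \approx 1.0775 \cdot 10^{7}$)
$p s = \frac{2521424887}{234} \left(-50\right) = - \frac{63035622175}{117}$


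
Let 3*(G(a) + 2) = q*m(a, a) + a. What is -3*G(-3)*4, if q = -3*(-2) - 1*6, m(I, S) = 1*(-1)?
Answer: 36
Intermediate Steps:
m(I, S) = -1
q = 0 (q = 6 - 6 = 0)
G(a) = -2 + a/3 (G(a) = -2 + (0*(-1) + a)/3 = -2 + (0 + a)/3 = -2 + a/3)
-3*G(-3)*4 = -3*(-2 + (⅓)*(-3))*4 = -3*(-2 - 1)*4 = -3*(-3)*4 = 9*4 = 36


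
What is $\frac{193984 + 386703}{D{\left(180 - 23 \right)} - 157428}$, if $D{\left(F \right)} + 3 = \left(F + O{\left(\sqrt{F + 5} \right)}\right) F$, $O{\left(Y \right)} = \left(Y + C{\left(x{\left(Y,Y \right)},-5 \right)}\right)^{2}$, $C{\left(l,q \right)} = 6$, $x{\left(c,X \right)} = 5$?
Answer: $- \frac{1845423286}{305220767} - \frac{2461532193 \sqrt{2}}{2441766136} \approx -7.4719$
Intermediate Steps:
$O{\left(Y \right)} = \left(6 + Y\right)^{2}$ ($O{\left(Y \right)} = \left(Y + 6\right)^{2} = \left(6 + Y\right)^{2}$)
$D{\left(F \right)} = -3 + F \left(F + \left(6 + \sqrt{5 + F}\right)^{2}\right)$ ($D{\left(F \right)} = -3 + \left(F + \left(6 + \sqrt{F + 5}\right)^{2}\right) F = -3 + \left(F + \left(6 + \sqrt{5 + F}\right)^{2}\right) F = -3 + F \left(F + \left(6 + \sqrt{5 + F}\right)^{2}\right)$)
$\frac{193984 + 386703}{D{\left(180 - 23 \right)} - 157428} = \frac{193984 + 386703}{\left(-3 + \left(180 - 23\right)^{2} + \left(180 - 23\right) \left(6 + \sqrt{5 + \left(180 - 23\right)}\right)^{2}\right) - 157428} = \frac{580687}{\left(-3 + \left(180 - 23\right)^{2} + \left(180 - 23\right) \left(6 + \sqrt{5 + \left(180 - 23\right)}\right)^{2}\right) - 157428} = \frac{580687}{\left(-3 + 157^{2} + 157 \left(6 + \sqrt{5 + 157}\right)^{2}\right) - 157428} = \frac{580687}{\left(-3 + 24649 + 157 \left(6 + \sqrt{162}\right)^{2}\right) - 157428} = \frac{580687}{\left(-3 + 24649 + 157 \left(6 + 9 \sqrt{2}\right)^{2}\right) - 157428} = \frac{580687}{\left(24646 + 157 \left(6 + 9 \sqrt{2}\right)^{2}\right) - 157428} = \frac{580687}{-132782 + 157 \left(6 + 9 \sqrt{2}\right)^{2}}$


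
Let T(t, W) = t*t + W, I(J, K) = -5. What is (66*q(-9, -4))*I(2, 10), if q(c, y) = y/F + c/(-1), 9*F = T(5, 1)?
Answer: -32670/13 ≈ -2513.1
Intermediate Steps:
T(t, W) = W + t² (T(t, W) = t² + W = W + t²)
F = 26/9 (F = (1 + 5²)/9 = (1 + 25)/9 = (⅑)*26 = 26/9 ≈ 2.8889)
q(c, y) = -c + 9*y/26 (q(c, y) = y/(26/9) + c/(-1) = y*(9/26) + c*(-1) = 9*y/26 - c = -c + 9*y/26)
(66*q(-9, -4))*I(2, 10) = (66*(-1*(-9) + (9/26)*(-4)))*(-5) = (66*(9 - 18/13))*(-5) = (66*(99/13))*(-5) = (6534/13)*(-5) = -32670/13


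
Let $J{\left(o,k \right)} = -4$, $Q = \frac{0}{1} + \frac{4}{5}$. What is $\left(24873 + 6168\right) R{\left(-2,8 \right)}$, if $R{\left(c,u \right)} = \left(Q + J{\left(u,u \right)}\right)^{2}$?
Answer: $\frac{7946496}{25} \approx 3.1786 \cdot 10^{5}$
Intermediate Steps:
$Q = \frac{4}{5}$ ($Q = 0 \cdot 1 + 4 \cdot \frac{1}{5} = 0 + \frac{4}{5} = \frac{4}{5} \approx 0.8$)
$R{\left(c,u \right)} = \frac{256}{25}$ ($R{\left(c,u \right)} = \left(\frac{4}{5} - 4\right)^{2} = \left(- \frac{16}{5}\right)^{2} = \frac{256}{25}$)
$\left(24873 + 6168\right) R{\left(-2,8 \right)} = \left(24873 + 6168\right) \frac{256}{25} = 31041 \cdot \frac{256}{25} = \frac{7946496}{25}$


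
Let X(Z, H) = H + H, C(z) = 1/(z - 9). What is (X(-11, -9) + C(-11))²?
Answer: 130321/400 ≈ 325.80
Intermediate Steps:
C(z) = 1/(-9 + z)
X(Z, H) = 2*H
(X(-11, -9) + C(-11))² = (2*(-9) + 1/(-9 - 11))² = (-18 + 1/(-20))² = (-18 - 1/20)² = (-361/20)² = 130321/400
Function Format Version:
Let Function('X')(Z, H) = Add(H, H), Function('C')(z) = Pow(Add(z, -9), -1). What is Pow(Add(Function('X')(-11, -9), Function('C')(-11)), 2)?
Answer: Rational(130321, 400) ≈ 325.80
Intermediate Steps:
Function('C')(z) = Pow(Add(-9, z), -1)
Function('X')(Z, H) = Mul(2, H)
Pow(Add(Function('X')(-11, -9), Function('C')(-11)), 2) = Pow(Add(Mul(2, -9), Pow(Add(-9, -11), -1)), 2) = Pow(Add(-18, Pow(-20, -1)), 2) = Pow(Add(-18, Rational(-1, 20)), 2) = Pow(Rational(-361, 20), 2) = Rational(130321, 400)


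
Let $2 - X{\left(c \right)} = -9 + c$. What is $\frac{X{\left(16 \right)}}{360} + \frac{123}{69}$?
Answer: $\frac{2929}{1656} \approx 1.7687$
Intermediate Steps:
$X{\left(c \right)} = 11 - c$ ($X{\left(c \right)} = 2 - \left(-9 + c\right) = 11 - c$)
$\frac{X{\left(16 \right)}}{360} + \frac{123}{69} = \frac{11 - 16}{360} + \frac{123}{69} = \left(11 - 16\right) \frac{1}{360} + 123 \cdot \frac{1}{69} = \left(-5\right) \frac{1}{360} + \frac{41}{23} = - \frac{1}{72} + \frac{41}{23} = \frac{2929}{1656}$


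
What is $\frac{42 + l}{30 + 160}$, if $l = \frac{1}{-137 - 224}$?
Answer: $\frac{15161}{68590} \approx 0.22104$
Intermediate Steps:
$l = - \frac{1}{361}$ ($l = \frac{1}{-361} = - \frac{1}{361} \approx -0.0027701$)
$\frac{42 + l}{30 + 160} = \frac{42 - \frac{1}{361}}{30 + 160} = \frac{15161}{361 \cdot 190} = \frac{15161}{361} \cdot \frac{1}{190} = \frac{15161}{68590}$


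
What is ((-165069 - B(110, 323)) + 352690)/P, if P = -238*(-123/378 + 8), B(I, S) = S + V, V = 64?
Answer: -1685106/16439 ≈ -102.51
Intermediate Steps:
B(I, S) = 64 + S (B(I, S) = S + 64 = 64 + S)
P = -16439/9 (P = -238*(-123*1/378 + 8) = -238*(-41/126 + 8) = -238*967/126 = -16439/9 ≈ -1826.6)
((-165069 - B(110, 323)) + 352690)/P = ((-165069 - (64 + 323)) + 352690)/(-16439/9) = ((-165069 - 1*387) + 352690)*(-9/16439) = ((-165069 - 387) + 352690)*(-9/16439) = (-165456 + 352690)*(-9/16439) = 187234*(-9/16439) = -1685106/16439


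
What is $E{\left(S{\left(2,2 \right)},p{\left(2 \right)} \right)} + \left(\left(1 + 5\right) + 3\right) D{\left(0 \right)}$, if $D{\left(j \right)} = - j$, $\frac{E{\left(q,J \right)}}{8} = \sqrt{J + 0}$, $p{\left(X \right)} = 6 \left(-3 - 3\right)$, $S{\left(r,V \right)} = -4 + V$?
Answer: $48 i \approx 48.0 i$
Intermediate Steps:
$p{\left(X \right)} = -36$ ($p{\left(X \right)} = 6 \left(-6\right) = -36$)
$E{\left(q,J \right)} = 8 \sqrt{J}$ ($E{\left(q,J \right)} = 8 \sqrt{J + 0} = 8 \sqrt{J}$)
$E{\left(S{\left(2,2 \right)},p{\left(2 \right)} \right)} + \left(\left(1 + 5\right) + 3\right) D{\left(0 \right)} = 8 \sqrt{-36} + \left(\left(1 + 5\right) + 3\right) \left(\left(-1\right) 0\right) = 8 \cdot 6 i + \left(6 + 3\right) 0 = 48 i + 9 \cdot 0 = 48 i + 0 = 48 i$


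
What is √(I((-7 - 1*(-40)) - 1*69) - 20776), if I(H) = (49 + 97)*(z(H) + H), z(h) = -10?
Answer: 2*I*√6873 ≈ 165.81*I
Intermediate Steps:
I(H) = -1460 + 146*H (I(H) = (49 + 97)*(-10 + H) = 146*(-10 + H) = -1460 + 146*H)
√(I((-7 - 1*(-40)) - 1*69) - 20776) = √((-1460 + 146*((-7 - 1*(-40)) - 1*69)) - 20776) = √((-1460 + 146*((-7 + 40) - 69)) - 20776) = √((-1460 + 146*(33 - 69)) - 20776) = √((-1460 + 146*(-36)) - 20776) = √((-1460 - 5256) - 20776) = √(-6716 - 20776) = √(-27492) = 2*I*√6873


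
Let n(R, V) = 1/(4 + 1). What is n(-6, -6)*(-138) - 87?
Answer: -573/5 ≈ -114.60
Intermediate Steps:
n(R, V) = ⅕ (n(R, V) = 1/5 = ⅕)
n(-6, -6)*(-138) - 87 = (⅕)*(-138) - 87 = -138/5 - 87 = -573/5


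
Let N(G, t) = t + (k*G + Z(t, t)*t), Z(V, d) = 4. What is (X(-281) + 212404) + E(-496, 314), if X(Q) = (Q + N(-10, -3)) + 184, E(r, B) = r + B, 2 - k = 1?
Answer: 212100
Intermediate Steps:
k = 1 (k = 2 - 1*1 = 2 - 1 = 1)
N(G, t) = G + 5*t (N(G, t) = t + (1*G + 4*t) = t + (G + 4*t) = G + 5*t)
E(r, B) = B + r
X(Q) = 159 + Q (X(Q) = (Q + (-10 + 5*(-3))) + 184 = (Q + (-10 - 15)) + 184 = (Q - 25) + 184 = (-25 + Q) + 184 = 159 + Q)
(X(-281) + 212404) + E(-496, 314) = ((159 - 281) + 212404) + (314 - 496) = (-122 + 212404) - 182 = 212282 - 182 = 212100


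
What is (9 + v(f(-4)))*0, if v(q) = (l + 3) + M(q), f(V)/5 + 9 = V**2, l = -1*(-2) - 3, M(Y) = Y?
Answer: 0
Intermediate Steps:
l = -1 (l = 2 - 3 = -1)
f(V) = -45 + 5*V**2
v(q) = 2 + q (v(q) = (-1 + 3) + q = 2 + q)
(9 + v(f(-4)))*0 = (9 + (2 + (-45 + 5*(-4)**2)))*0 = (9 + (2 + (-45 + 5*16)))*0 = (9 + (2 + (-45 + 80)))*0 = (9 + (2 + 35))*0 = (9 + 37)*0 = 46*0 = 0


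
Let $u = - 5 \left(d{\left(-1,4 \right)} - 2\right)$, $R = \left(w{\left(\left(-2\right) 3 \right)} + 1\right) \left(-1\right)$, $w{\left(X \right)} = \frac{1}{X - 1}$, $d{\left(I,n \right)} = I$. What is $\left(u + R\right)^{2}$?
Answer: $\frac{9801}{49} \approx 200.02$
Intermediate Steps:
$w{\left(X \right)} = \frac{1}{-1 + X}$
$R = - \frac{6}{7}$ ($R = \left(\frac{1}{-1 - 6} + 1\right) \left(-1\right) = \left(\frac{1}{-7} + 1\right) \left(-1\right) = \left(- \frac{1}{7} + 1\right) \left(-1\right) = \frac{6}{7} \left(-1\right) = - \frac{6}{7} \approx -0.85714$)
$u = 15$ ($u = - 5 \left(-1 - 2\right) = \left(-5\right) \left(-3\right) = 15$)
$\left(u + R\right)^{2} = \left(15 - \frac{6}{7}\right)^{2} = \left(\frac{99}{7}\right)^{2} = \frac{9801}{49}$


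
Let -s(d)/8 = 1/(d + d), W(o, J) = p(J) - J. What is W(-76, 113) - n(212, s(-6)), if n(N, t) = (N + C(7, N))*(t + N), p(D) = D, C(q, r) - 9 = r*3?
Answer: -546766/3 ≈ -1.8226e+5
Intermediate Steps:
C(q, r) = 9 + 3*r (C(q, r) = 9 + r*3 = 9 + 3*r)
W(o, J) = 0 (W(o, J) = J - J = 0)
s(d) = -4/d (s(d) = -8/(d + d) = -8*1/(2*d) = -4/d)
n(N, t) = (9 + 4*N)*(N + t) (n(N, t) = (N + (9 + 3*N))*(t + N) = (9 + 4*N)*(N + t))
W(-76, 113) - n(212, s(-6)) = 0 - (4*212² + 9*212 + 9*(-4/(-6)) + 4*212*(-4/(-6))) = 0 - (4*44944 + 1908 + 9*(-4*(-⅙)) + 4*212*(-4*(-⅙))) = 0 - (179776 + 1908 + 9*(⅔) + 4*212*(⅔)) = 0 - (179776 + 1908 + 6 + 1696/3) = 0 - 1*546766/3 = 0 - 546766/3 = -546766/3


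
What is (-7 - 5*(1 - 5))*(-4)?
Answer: -52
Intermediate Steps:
(-7 - 5*(1 - 5))*(-4) = (-7 - 5*(-4))*(-4) = (-7 + 20)*(-4) = 13*(-4) = -52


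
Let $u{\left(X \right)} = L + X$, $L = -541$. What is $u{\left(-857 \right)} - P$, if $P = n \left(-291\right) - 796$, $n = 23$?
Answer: $6091$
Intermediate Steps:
$u{\left(X \right)} = -541 + X$
$P = -7489$ ($P = 23 \left(-291\right) - 796 = -6693 - 796 = -7489$)
$u{\left(-857 \right)} - P = \left(-541 - 857\right) - -7489 = -1398 + 7489 = 6091$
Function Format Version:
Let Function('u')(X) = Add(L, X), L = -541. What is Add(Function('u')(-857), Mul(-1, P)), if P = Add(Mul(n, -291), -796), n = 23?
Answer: 6091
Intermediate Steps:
Function('u')(X) = Add(-541, X)
P = -7489 (P = Add(Mul(23, -291), -796) = Add(-6693, -796) = -7489)
Add(Function('u')(-857), Mul(-1, P)) = Add(Add(-541, -857), Mul(-1, -7489)) = Add(-1398, 7489) = 6091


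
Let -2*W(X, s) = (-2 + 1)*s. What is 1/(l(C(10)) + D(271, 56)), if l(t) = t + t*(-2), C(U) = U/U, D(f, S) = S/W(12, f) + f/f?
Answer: 271/112 ≈ 2.4196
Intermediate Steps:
W(X, s) = s/2 (W(X, s) = -(-2 + 1)*s/2 = -(-1)*s/2 = s/2)
D(f, S) = 1 + 2*S/f (D(f, S) = S/((f/2)) + f/f = S*(2/f) + 1 = 2*S/f + 1 = 1 + 2*S/f)
C(U) = 1
l(t) = -t (l(t) = t - 2*t = -t)
1/(l(C(10)) + D(271, 56)) = 1/(-1*1 + (271 + 2*56)/271) = 1/(-1 + (271 + 112)/271) = 1/(-1 + (1/271)*383) = 1/(-1 + 383/271) = 1/(112/271) = 271/112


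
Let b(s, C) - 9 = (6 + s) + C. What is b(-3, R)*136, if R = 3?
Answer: 2040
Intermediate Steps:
b(s, C) = 15 + C + s (b(s, C) = 9 + ((6 + s) + C) = 9 + (6 + C + s) = 15 + C + s)
b(-3, R)*136 = (15 + 3 - 3)*136 = 15*136 = 2040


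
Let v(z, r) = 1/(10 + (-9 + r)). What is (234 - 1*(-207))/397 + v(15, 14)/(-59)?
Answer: 389888/351345 ≈ 1.1097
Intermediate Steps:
v(z, r) = 1/(1 + r)
(234 - 1*(-207))/397 + v(15, 14)/(-59) = (234 - 1*(-207))/397 + 1/((1 + 14)*(-59)) = (234 + 207)*(1/397) - 1/59/15 = 441*(1/397) + (1/15)*(-1/59) = 441/397 - 1/885 = 389888/351345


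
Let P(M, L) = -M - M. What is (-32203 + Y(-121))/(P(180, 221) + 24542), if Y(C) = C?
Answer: -16162/12091 ≈ -1.3367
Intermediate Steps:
P(M, L) = -2*M
(-32203 + Y(-121))/(P(180, 221) + 24542) = (-32203 - 121)/(-2*180 + 24542) = -32324/(-360 + 24542) = -32324/24182 = -32324*1/24182 = -16162/12091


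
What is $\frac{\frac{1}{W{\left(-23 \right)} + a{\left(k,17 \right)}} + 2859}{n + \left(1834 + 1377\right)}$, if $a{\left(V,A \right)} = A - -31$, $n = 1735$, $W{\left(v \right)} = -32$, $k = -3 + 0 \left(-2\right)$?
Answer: $\frac{45745}{79136} \approx 0.57806$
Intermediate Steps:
$k = -3$ ($k = -3 + 0 = -3$)
$a{\left(V,A \right)} = 31 + A$ ($a{\left(V,A \right)} = A + 31 = 31 + A$)
$\frac{\frac{1}{W{\left(-23 \right)} + a{\left(k,17 \right)}} + 2859}{n + \left(1834 + 1377\right)} = \frac{\frac{1}{-32 + \left(31 + 17\right)} + 2859}{1735 + \left(1834 + 1377\right)} = \frac{\frac{1}{-32 + 48} + 2859}{1735 + 3211} = \frac{\frac{1}{16} + 2859}{4946} = \left(\frac{1}{16} + 2859\right) \frac{1}{4946} = \frac{45745}{16} \cdot \frac{1}{4946} = \frac{45745}{79136}$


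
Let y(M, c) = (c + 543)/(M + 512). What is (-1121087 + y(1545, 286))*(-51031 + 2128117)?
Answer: -39586085681580/17 ≈ -2.3286e+12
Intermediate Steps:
y(M, c) = (543 + c)/(512 + M)
(-1121087 + y(1545, 286))*(-51031 + 2128117) = (-1121087 + (543 + 286)/(512 + 1545))*(-51031 + 2128117) = (-1121087 + 829/2057)*2077086 = -2306075130/2057*2077086 = -39586085681580/17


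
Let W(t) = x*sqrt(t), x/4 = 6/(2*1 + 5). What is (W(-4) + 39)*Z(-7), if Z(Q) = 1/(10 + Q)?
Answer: 13 + 16*I/7 ≈ 13.0 + 2.2857*I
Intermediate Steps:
x = 24/7 (x = 4*(6/(2*1 + 5)) = 4*(6/(2 + 5)) = 4*(6/7) = 24/7 ≈ 3.4286)
W(t) = 24*sqrt(t)/7
(W(-4) + 39)*Z(-7) = (24*sqrt(-4)/7 + 39)/(10 - 7) = (24*(2*I)/7 + 39)/3 = (48*I/7 + 39)*(1/3) = (39 + 48*I/7)*(1/3) = 13 + 16*I/7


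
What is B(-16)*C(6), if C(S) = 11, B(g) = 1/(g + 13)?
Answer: -11/3 ≈ -3.6667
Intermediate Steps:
B(g) = 1/(13 + g)
B(-16)*C(6) = 11/(13 - 16) = 11/(-3) = -⅓*11 = -11/3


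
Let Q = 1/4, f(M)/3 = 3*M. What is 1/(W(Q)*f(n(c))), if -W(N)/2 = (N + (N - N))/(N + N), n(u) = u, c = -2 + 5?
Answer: -1/27 ≈ -0.037037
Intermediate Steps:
c = 3
f(M) = 9*M (f(M) = 3*(3*M) = 9*M)
Q = ¼ ≈ 0.25000
W(N) = -1 (W(N) = -2*(N + (N - N))/(N + N) = -2*(N + 0)/(2*N) = -2*N*1/(2*N) = -2*½ = -1)
1/(W(Q)*f(n(c))) = 1/(-9*3) = 1/(-1*27) = 1/(-27) = -1/27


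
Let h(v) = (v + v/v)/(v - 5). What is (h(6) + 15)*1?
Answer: 22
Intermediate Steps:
h(v) = (1 + v)/(-5 + v) (h(v) = (v + 1)/(-5 + v) = (1 + v)/(-5 + v))
(h(6) + 15)*1 = ((1 + 6)/(-5 + 6) + 15)*1 = (7/1 + 15)*1 = (1*7 + 15)*1 = (7 + 15)*1 = 22*1 = 22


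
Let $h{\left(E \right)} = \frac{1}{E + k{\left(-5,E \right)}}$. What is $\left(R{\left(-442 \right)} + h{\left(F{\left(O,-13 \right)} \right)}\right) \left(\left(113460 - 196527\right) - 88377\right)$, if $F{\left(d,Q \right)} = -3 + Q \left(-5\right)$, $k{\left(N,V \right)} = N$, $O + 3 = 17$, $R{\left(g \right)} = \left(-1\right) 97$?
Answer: $\frac{315914144}{19} \approx 1.6627 \cdot 10^{7}$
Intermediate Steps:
$R{\left(g \right)} = -97$
$O = 14$ ($O = -3 + 17 = 14$)
$F{\left(d,Q \right)} = -3 - 5 Q$
$h{\left(E \right)} = \frac{1}{-5 + E}$ ($h{\left(E \right)} = \frac{1}{E - 5} = \frac{1}{-5 + E}$)
$\left(R{\left(-442 \right)} + h{\left(F{\left(O,-13 \right)} \right)}\right) \left(\left(113460 - 196527\right) - 88377\right) = \left(-97 + \frac{1}{-5 - -62}\right) \left(\left(113460 - 196527\right) - 88377\right) = \left(-97 + \frac{1}{-5 + \left(-3 + 65\right)}\right) \left(\left(113460 - 196527\right) - 88377\right) = \left(-97 + \frac{1}{-5 + 62}\right) \left(-83067 - 88377\right) = \left(-97 + \frac{1}{57}\right) \left(-171444\right) = \left(- \frac{5528}{57}\right) \left(-171444\right) = \frac{315914144}{19}$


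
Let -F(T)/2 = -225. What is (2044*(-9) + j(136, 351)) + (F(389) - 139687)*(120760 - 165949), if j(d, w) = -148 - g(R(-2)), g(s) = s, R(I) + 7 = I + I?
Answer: 6291962260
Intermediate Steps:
F(T) = 450 (F(T) = -2*(-225) = 450)
R(I) = -7 + 2*I (R(I) = -7 + (I + I) = -7 + 2*I)
j(d, w) = -137 (j(d, w) = -148 - (-7 + 2*(-2)) = -148 - (-7 - 4) = -148 - 1*(-11) = -148 + 11 = -137)
(2044*(-9) + j(136, 351)) + (F(389) - 139687)*(120760 - 165949) = (2044*(-9) - 137) + (450 - 139687)*(120760 - 165949) = (-18396 - 137) - 139237*(-45189) = -18533 + 6291980793 = 6291962260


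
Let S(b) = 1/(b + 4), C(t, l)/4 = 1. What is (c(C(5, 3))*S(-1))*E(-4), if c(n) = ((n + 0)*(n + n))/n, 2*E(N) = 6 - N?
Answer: 40/3 ≈ 13.333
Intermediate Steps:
C(t, l) = 4 (C(t, l) = 4*1 = 4)
E(N) = 3 - N/2 (E(N) = (6 - N)/2 = 3 - N/2)
S(b) = 1/(4 + b)
c(n) = 2*n (c(n) = (n*(2*n))/n = (2*n²)/n = 2*n)
(c(C(5, 3))*S(-1))*E(-4) = ((2*4)/(4 - 1))*(3 - ½*(-4)) = (8/3)*(3 + 2) = (8*(⅓))*5 = (8/3)*5 = 40/3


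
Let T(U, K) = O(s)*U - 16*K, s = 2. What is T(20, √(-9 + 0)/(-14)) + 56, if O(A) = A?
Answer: 96 + 24*I/7 ≈ 96.0 + 3.4286*I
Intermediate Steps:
T(U, K) = -16*K + 2*U (T(U, K) = 2*U - 16*K = -16*K + 2*U)
T(20, √(-9 + 0)/(-14)) + 56 = (-16*√(-9 + 0)/(-14) + 2*20) + 56 = (-16*√(-9)*(-1)/14 + 40) + 56 = (-16*3*I*(-1)/14 + 40) + 56 = (-(-24)*I/7 + 40) + 56 = (24*I/7 + 40) + 56 = (40 + 24*I/7) + 56 = 96 + 24*I/7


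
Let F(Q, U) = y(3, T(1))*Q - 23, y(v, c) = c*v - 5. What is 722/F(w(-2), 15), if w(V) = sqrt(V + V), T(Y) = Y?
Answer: -16606/545 + 2888*I/545 ≈ -30.47 + 5.2991*I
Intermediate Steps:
y(v, c) = -5 + c*v
w(V) = sqrt(2)*sqrt(V) (w(V) = sqrt(2*V) = sqrt(2)*sqrt(V))
F(Q, U) = -23 - 2*Q (F(Q, U) = (-5 + 1*3)*Q - 23 = (-5 + 3)*Q - 23 = -2*Q - 23 = -23 - 2*Q)
722/F(w(-2), 15) = 722/(-23 - 2*sqrt(2)*sqrt(-2)) = 722/(-23 - 2*sqrt(2)*I*sqrt(2)) = 722/(-23 - 4*I) = 722*((-23 + 4*I)/545) = 722*(-23 + 4*I)/545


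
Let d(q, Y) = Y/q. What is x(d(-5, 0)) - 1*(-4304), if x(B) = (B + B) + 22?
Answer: 4326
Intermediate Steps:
x(B) = 22 + 2*B (x(B) = 2*B + 22 = 22 + 2*B)
x(d(-5, 0)) - 1*(-4304) = (22 + 2*(0/(-5))) - 1*(-4304) = (22 + 2*(0*(-⅕))) + 4304 = (22 + 2*0) + 4304 = (22 + 0) + 4304 = 22 + 4304 = 4326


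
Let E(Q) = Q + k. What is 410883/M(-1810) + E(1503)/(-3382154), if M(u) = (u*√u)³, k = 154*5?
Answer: -2273/3382154 - 410883*I*√1810/19426424490100000 ≈ -0.00067206 - 8.9984e-10*I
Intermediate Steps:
k = 770
E(Q) = 770 + Q (E(Q) = Q + 770 = 770 + Q)
M(u) = u^(9/2) (M(u) = (u^(3/2))³ = u^(9/2))
410883/M(-1810) + E(1503)/(-3382154) = 410883/((-1810)^(9/2)) + (770 + 1503)/(-3382154) = 410883/((10732831210000*I*√1810)) + 2273*(-1/3382154) = 410883*(-I*√1810/19426424490100000) - 2273/3382154 = -410883*I*√1810/19426424490100000 - 2273/3382154 = -2273/3382154 - 410883*I*√1810/19426424490100000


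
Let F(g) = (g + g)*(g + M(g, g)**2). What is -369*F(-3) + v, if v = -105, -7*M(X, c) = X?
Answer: -310677/49 ≈ -6340.3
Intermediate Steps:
M(X, c) = -X/7
F(g) = 2*g*(g + g**2/49) (F(g) = (g + g)*(g + (-g/7)**2) = (2*g)*(g + g**2/49) = 2*g*(g + g**2/49))
-369*F(-3) + v = -738*(-3)**2*(49 - 3)/49 - 105 = -738*9*46/49 - 105 = -369*828/49 - 105 = -305532/49 - 105 = -310677/49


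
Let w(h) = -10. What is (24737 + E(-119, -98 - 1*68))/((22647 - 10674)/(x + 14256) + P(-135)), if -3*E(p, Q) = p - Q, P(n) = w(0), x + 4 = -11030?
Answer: -26550712/6749 ≈ -3934.0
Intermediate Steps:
x = -11034 (x = -4 - 11030 = -11034)
P(n) = -10
E(p, Q) = -p/3 + Q/3 (E(p, Q) = -(p - Q)/3 = -p/3 + Q/3)
(24737 + E(-119, -98 - 1*68))/((22647 - 10674)/(x + 14256) + P(-135)) = (24737 + (-⅓*(-119) + (-98 - 1*68)/3))/((22647 - 10674)/(-11034 + 14256) - 10) = (24737 + (119/3 + (-98 - 68)/3))/(11973/3222 - 10) = (24737 + (119/3 + (⅓)*(-166)))/(11973*(1/3222) - 10) = (24737 + (119/3 - 166/3))/(3991/1074 - 10) = (24737 - 47/3)/(-6749/1074) = (74164/3)*(-1074/6749) = -26550712/6749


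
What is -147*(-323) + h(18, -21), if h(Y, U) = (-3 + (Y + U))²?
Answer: 47517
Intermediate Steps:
h(Y, U) = (-3 + U + Y)² (h(Y, U) = (-3 + (U + Y))² = (-3 + U + Y)²)
-147*(-323) + h(18, -21) = -147*(-323) + (-3 - 21 + 18)² = 47481 + (-6)² = 47481 + 36 = 47517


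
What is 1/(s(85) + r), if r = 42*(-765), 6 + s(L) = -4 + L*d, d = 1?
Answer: -1/32055 ≈ -3.1196e-5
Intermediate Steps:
s(L) = -10 + L (s(L) = -6 + (-4 + L*1) = -6 + (-4 + L) = -10 + L)
r = -32130
1/(s(85) + r) = 1/((-10 + 85) - 32130) = 1/(75 - 32130) = 1/(-32055) = -1/32055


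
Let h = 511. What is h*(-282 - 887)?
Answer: -597359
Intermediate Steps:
h*(-282 - 887) = 511*(-282 - 887) = 511*(-1169) = -597359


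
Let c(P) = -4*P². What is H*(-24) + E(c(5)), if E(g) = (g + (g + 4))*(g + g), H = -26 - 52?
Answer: 41072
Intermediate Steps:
H = -78
E(g) = 2*g*(4 + 2*g) (E(g) = (g + (4 + g))*(2*g) = (4 + 2*g)*(2*g) = 2*g*(4 + 2*g))
H*(-24) + E(c(5)) = -78*(-24) + 4*(-4*5²)*(2 - 4*5²) = 1872 + 4*(-4*25)*(2 - 4*25) = 1872 + 4*(-100)*(2 - 100) = 1872 + 4*(-100)*(-98) = 1872 + 39200 = 41072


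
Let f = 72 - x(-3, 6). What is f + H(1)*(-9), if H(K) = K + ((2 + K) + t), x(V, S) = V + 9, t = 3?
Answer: 3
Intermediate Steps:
x(V, S) = 9 + V
H(K) = 5 + 2*K (H(K) = K + ((2 + K) + 3) = K + (5 + K) = 5 + 2*K)
f = 66 (f = 72 - (9 - 3) = 72 - 1*6 = 72 - 6 = 66)
f + H(1)*(-9) = 66 + (5 + 2*1)*(-9) = 66 + (5 + 2)*(-9) = 66 + 7*(-9) = 66 - 63 = 3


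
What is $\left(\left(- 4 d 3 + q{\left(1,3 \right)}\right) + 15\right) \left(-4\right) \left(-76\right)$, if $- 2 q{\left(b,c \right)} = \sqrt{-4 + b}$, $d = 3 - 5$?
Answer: $11856 - 152 i \sqrt{3} \approx 11856.0 - 263.27 i$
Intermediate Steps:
$d = -2$ ($d = 3 - 5 = -2$)
$q{\left(b,c \right)} = - \frac{\sqrt{-4 + b}}{2}$
$\left(\left(- 4 d 3 + q{\left(1,3 \right)}\right) + 15\right) \left(-4\right) \left(-76\right) = \left(\left(\left(-4\right) \left(-2\right) 3 - \frac{\sqrt{-4 + 1}}{2}\right) + 15\right) \left(-4\right) \left(-76\right) = \left(\left(8 \cdot 3 - \frac{\sqrt{-3}}{2}\right) + 15\right) \left(-4\right) \left(-76\right) = \left(\left(24 - \frac{i \sqrt{3}}{2}\right) + 15\right) \left(-4\right) \left(-76\right) = \left(39 - \frac{i \sqrt{3}}{2}\right) \left(-4\right) \left(-76\right) = \left(-156 + 2 i \sqrt{3}\right) \left(-76\right) = 11856 - 152 i \sqrt{3}$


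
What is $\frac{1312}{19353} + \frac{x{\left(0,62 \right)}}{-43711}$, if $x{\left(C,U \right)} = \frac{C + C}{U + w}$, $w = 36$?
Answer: $\frac{1312}{19353} \approx 0.067793$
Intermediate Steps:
$x{\left(C,U \right)} = \frac{2 C}{36 + U}$ ($x{\left(C,U \right)} = \frac{C + C}{U + 36} = \frac{2 C}{36 + U}$)
$\frac{1312}{19353} + \frac{x{\left(0,62 \right)}}{-43711} = \frac{1312}{19353} + \frac{2 \cdot 0 \frac{1}{36 + 62}}{-43711} = 1312 \cdot \frac{1}{19353} + 2 \cdot 0 \cdot \frac{1}{98} \left(- \frac{1}{43711}\right) = \frac{1312}{19353} + 2 \cdot 0 \cdot \frac{1}{98} \left(- \frac{1}{43711}\right) = \frac{1312}{19353} + 0 \left(- \frac{1}{43711}\right) = \frac{1312}{19353} + 0 = \frac{1312}{19353}$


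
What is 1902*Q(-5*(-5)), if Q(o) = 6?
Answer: 11412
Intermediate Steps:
1902*Q(-5*(-5)) = 1902*6 = 11412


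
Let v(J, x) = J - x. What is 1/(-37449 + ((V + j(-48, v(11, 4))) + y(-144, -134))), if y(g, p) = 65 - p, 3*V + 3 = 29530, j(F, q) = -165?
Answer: -3/82718 ≈ -3.6268e-5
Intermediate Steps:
V = 29527/3 (V = -1 + (⅓)*29530 = -1 + 29530/3 = 29527/3 ≈ 9842.3)
1/(-37449 + ((V + j(-48, v(11, 4))) + y(-144, -134))) = 1/(-37449 + ((29527/3 - 165) + (65 - 1*(-134)))) = 1/(-37449 + (29032/3 + (65 + 134))) = 1/(-37449 + (29032/3 + 199)) = 1/(-37449 + 29629/3) = 1/(-82718/3) = -3/82718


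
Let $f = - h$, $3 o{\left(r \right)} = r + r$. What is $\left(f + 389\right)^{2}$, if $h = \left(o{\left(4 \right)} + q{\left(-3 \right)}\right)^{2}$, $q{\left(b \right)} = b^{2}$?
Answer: $\frac{5180176}{81} \approx 63953.0$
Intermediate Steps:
$o{\left(r \right)} = \frac{2 r}{3}$ ($o{\left(r \right)} = \frac{r + r}{3} = \frac{2 r}{3}$)
$h = \frac{1225}{9}$ ($h = \left(\frac{2}{3} \cdot 4 + \left(-3\right)^{2}\right)^{2} = \left(\frac{8}{3} + 9\right)^{2} = \left(\frac{35}{3}\right)^{2} = \frac{1225}{9} \approx 136.11$)
$f = - \frac{1225}{9}$ ($f = \left(-1\right) \frac{1225}{9} = - \frac{1225}{9} \approx -136.11$)
$\left(f + 389\right)^{2} = \left(- \frac{1225}{9} + 389\right)^{2} = \left(\frac{2276}{9}\right)^{2} = \frac{5180176}{81}$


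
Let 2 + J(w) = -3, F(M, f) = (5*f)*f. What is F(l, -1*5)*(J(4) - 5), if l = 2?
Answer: -1250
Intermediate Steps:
F(M, f) = 5*f²
J(w) = -5 (J(w) = -2 - 3 = -5)
F(l, -1*5)*(J(4) - 5) = (5*(-1*5)²)*(-5 - 5) = (5*(-5)²)*(-10) = (5*25)*(-10) = 125*(-10) = -1250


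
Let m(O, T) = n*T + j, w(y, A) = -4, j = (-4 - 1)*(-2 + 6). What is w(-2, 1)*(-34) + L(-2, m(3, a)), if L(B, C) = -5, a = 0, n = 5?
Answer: 131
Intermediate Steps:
j = -20 (j = -5*4 = -20)
m(O, T) = -20 + 5*T (m(O, T) = 5*T - 20 = -20 + 5*T)
w(-2, 1)*(-34) + L(-2, m(3, a)) = -4*(-34) - 5 = 136 - 5 = 131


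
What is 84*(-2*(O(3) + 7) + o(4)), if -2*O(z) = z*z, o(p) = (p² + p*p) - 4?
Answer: 1932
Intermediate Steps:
o(p) = -4 + 2*p² (o(p) = (p² + p²) - 4 = 2*p² - 4 = -4 + 2*p²)
O(z) = -z²/2 (O(z) = -z*z/2 = -z²/2)
84*(-2*(O(3) + 7) + o(4)) = 84*(-2*(-½*3² + 7) + (-4 + 2*4²)) = 84*(-2*(-½*9 + 7) + (-4 + 2*16)) = 84*(-2*(-9/2 + 7) + (-4 + 32)) = 84*(-2*5/2 + 28) = 84*(-5 + 28) = 84*23 = 1932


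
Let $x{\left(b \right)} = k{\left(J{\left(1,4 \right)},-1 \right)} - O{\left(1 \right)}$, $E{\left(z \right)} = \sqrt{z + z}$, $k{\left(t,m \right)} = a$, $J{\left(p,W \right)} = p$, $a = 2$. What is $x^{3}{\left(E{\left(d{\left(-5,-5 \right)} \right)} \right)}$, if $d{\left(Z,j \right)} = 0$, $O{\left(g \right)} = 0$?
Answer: $8$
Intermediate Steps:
$k{\left(t,m \right)} = 2$
$E{\left(z \right)} = \sqrt{2} \sqrt{z}$ ($E{\left(z \right)} = \sqrt{2 z} = \sqrt{2} \sqrt{z}$)
$x{\left(b \right)} = 2$ ($x{\left(b \right)} = 2 - 0 = 2 + 0 = 2$)
$x^{3}{\left(E{\left(d{\left(-5,-5 \right)} \right)} \right)} = 2^{3} = 8$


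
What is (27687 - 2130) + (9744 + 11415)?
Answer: 46716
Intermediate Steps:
(27687 - 2130) + (9744 + 11415) = 25557 + 21159 = 46716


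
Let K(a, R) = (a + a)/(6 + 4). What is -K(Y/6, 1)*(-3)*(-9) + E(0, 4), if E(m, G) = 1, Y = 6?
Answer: -22/5 ≈ -4.4000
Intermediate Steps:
K(a, R) = a/5 (K(a, R) = (2*a)/10 = (2*a)*(1/10) = a/5)
-K(Y/6, 1)*(-3)*(-9) + E(0, 4) = -(6/6)/5*(-3)*(-9) + 1 = -(6*(1/6))/5*(-3)*(-9) + 1 = -(1/5)*1*(-3)*(-9) + 1 = -(-3)/5*(-9) + 1 = -1*(-3/5)*(-9) + 1 = (3/5)*(-9) + 1 = -27/5 + 1 = -22/5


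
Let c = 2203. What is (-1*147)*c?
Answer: -323841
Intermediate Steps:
(-1*147)*c = -1*147*2203 = -147*2203 = -323841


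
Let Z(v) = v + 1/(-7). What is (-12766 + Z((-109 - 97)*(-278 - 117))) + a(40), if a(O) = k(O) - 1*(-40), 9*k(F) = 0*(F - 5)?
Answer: 480507/7 ≈ 68644.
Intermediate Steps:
k(F) = 0 (k(F) = (0*(F - 5))/9 = (0*(-5 + F))/9 = (⅑)*0 = 0)
a(O) = 40 (a(O) = 0 - 1*(-40) = 0 + 40 = 40)
Z(v) = -⅐ + v (Z(v) = v - ⅐ = -⅐ + v)
(-12766 + Z((-109 - 97)*(-278 - 117))) + a(40) = (-12766 + (-⅐ + (-109 - 97)*(-278 - 117))) + 40 = (-12766 + (-⅐ - 206*(-395))) + 40 = (-12766 + (-⅐ + 81370)) + 40 = (-12766 + 569589/7) + 40 = 480227/7 + 40 = 480507/7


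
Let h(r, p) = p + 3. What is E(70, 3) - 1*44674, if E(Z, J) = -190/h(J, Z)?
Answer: -3261392/73 ≈ -44677.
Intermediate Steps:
h(r, p) = 3 + p
E(Z, J) = -190/(3 + Z)
E(70, 3) - 1*44674 = -190/(3 + 70) - 1*44674 = -190/73 - 44674 = -3261392/73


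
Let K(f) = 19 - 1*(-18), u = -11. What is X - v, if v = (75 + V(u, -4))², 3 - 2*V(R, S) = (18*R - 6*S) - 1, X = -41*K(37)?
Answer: -28413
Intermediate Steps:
K(f) = 37 (K(f) = 19 + 18 = 37)
X = -1517 (X = -41*37 = -1517)
V(R, S) = 2 - 9*R + 3*S (V(R, S) = 3/2 - ((18*R - 6*S) - 1)/2 = 3/2 - ((-6*S + 18*R) - 1)/2 = 3/2 - (-1 - 6*S + 18*R)/2 = 3/2 + (½ - 9*R + 3*S) = 2 - 9*R + 3*S)
v = 26896 (v = (75 + (2 - 9*(-11) + 3*(-4)))² = (75 + (2 + 99 - 12))² = (75 + 89)² = 164² = 26896)
X - v = -1517 - 1*26896 = -1517 - 26896 = -28413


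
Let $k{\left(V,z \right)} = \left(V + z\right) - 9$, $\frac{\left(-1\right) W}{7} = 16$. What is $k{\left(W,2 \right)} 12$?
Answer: $-1428$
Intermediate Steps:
$W = -112$ ($W = \left(-7\right) 16 = -112$)
$k{\left(V,z \right)} = -9 + V + z$
$k{\left(W,2 \right)} 12 = \left(-9 - 112 + 2\right) 12 = \left(-119\right) 12 = -1428$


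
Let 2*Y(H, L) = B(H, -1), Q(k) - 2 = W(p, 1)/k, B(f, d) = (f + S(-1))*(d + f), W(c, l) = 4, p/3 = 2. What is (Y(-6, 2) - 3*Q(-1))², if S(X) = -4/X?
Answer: 169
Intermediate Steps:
p = 6 (p = 3*2 = 6)
B(f, d) = (4 + f)*(d + f) (B(f, d) = (f - 4/(-1))*(d + f) = (f - 4*(-1))*(d + f) = (f + 4)*(d + f) = (4 + f)*(d + f))
Q(k) = 2 + 4/k
Y(H, L) = -2 + H²/2 + 3*H/2 (Y(H, L) = (H² + 4*(-1) + 4*H - H)/2 = (H² - 4 + 4*H - H)/2 = (-4 + H² + 3*H)/2 = -2 + H²/2 + 3*H/2)
(Y(-6, 2) - 3*Q(-1))² = ((-2 + (½)*(-6)² + (3/2)*(-6)) - 3*(2 + 4/(-1)))² = ((-2 + (½)*36 - 9) - 3*(2 + 4*(-1)))² = ((-2 + 18 - 9) - 3*(2 - 4))² = (7 - 3*(-2))² = (7 + 6)² = 13² = 169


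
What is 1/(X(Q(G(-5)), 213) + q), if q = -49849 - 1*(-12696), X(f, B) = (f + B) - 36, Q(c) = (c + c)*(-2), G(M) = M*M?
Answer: -1/37076 ≈ -2.6972e-5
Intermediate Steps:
G(M) = M²
Q(c) = -4*c (Q(c) = (2*c)*(-2) = -4*c)
X(f, B) = -36 + B + f (X(f, B) = (B + f) - 36 = -36 + B + f)
q = -37153 (q = -49849 + 12696 = -37153)
1/(X(Q(G(-5)), 213) + q) = 1/((-36 + 213 - 4*(-5)²) - 37153) = 1/((-36 + 213 - 4*25) - 37153) = 1/((-36 + 213 - 100) - 37153) = 1/(77 - 37153) = 1/(-37076) = -1/37076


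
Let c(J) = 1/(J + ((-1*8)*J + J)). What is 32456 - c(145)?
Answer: 28236721/870 ≈ 32456.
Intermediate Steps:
c(J) = -1/(6*J) (c(J) = 1/(J + (-8*J + J)) = 1/(J - 7*J) = 1/(-6*J) = -1/(6*J))
32456 - c(145) = 32456 - (-1)/(6*145) = 32456 - 1*(-1/870) = 32456 + 1/870 = 28236721/870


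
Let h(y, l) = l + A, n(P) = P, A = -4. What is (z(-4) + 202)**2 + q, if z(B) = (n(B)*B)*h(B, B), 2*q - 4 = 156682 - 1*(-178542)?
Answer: 173090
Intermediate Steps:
q = 167614 (q = 2 + (156682 - 1*(-178542))/2 = 2 + (156682 + 178542)/2 = 2 + (1/2)*335224 = 2 + 167612 = 167614)
h(y, l) = -4 + l (h(y, l) = l - 4 = -4 + l)
z(B) = B**2*(-4 + B) (z(B) = (B*B)*(-4 + B) = B**2*(-4 + B))
(z(-4) + 202)**2 + q = ((-4)**2*(-4 - 4) + 202)**2 + 167614 = (16*(-8) + 202)**2 + 167614 = (-128 + 202)**2 + 167614 = 74**2 + 167614 = 5476 + 167614 = 173090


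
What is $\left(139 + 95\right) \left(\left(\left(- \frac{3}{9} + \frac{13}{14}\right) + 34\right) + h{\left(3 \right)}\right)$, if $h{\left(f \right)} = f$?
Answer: $\frac{61581}{7} \approx 8797.3$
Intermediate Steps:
$\left(139 + 95\right) \left(\left(\left(- \frac{3}{9} + \frac{13}{14}\right) + 34\right) + h{\left(3 \right)}\right) = \left(139 + 95\right) \left(\left(\left(- \frac{3}{9} + \frac{13}{14}\right) + 34\right) + 3\right) = 234 \left(\left(\left(\left(-3\right) \frac{1}{9} + 13 \cdot \frac{1}{14}\right) + 34\right) + 3\right) = 234 \left(\left(\left(- \frac{1}{3} + \frac{13}{14}\right) + 34\right) + 3\right) = 234 \left(\left(\frac{25}{42} + 34\right) + 3\right) = 234 \left(\frac{1453}{42} + 3\right) = 234 \cdot \frac{1579}{42} = \frac{61581}{7}$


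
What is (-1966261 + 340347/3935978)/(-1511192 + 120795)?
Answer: 7739159697911/5472572003266 ≈ 1.4142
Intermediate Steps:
(-1966261 + 340347/3935978)/(-1511192 + 120795) = (-1966261 + 340347*(1/3935978))/(-1390397) = (-1966261 + 340347/3935978)*(-1/1390397) = -7739159697911/3935978*(-1/1390397) = 7739159697911/5472572003266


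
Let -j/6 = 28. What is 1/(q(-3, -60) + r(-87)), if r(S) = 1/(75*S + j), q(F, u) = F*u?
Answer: 6693/1204739 ≈ 0.0055556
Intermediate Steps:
j = -168 (j = -6*28 = -168)
r(S) = 1/(-168 + 75*S) (r(S) = 1/(75*S - 168) = 1/(-168 + 75*S))
1/(q(-3, -60) + r(-87)) = 1/(-3*(-60) + 1/(3*(-56 + 25*(-87)))) = 1/(180 + 1/(3*(-56 - 2175))) = 1/(180 + (⅓)/(-2231)) = 1/(180 + (⅓)*(-1/2231)) = 1/(180 - 1/6693) = 1/(1204739/6693) = 6693/1204739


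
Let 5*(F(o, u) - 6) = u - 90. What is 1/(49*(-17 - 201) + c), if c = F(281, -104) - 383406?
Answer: -5/1970604 ≈ -2.5373e-6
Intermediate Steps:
F(o, u) = -12 + u/5 (F(o, u) = 6 + (u - 90)/5 = 6 + (-90 + u)/5 = 6 + (-18 + u/5) = -12 + u/5)
c = -1917194/5 (c = (-12 + (⅕)*(-104)) - 383406 = (-12 - 104/5) - 383406 = -164/5 - 383406 = -1917194/5 ≈ -3.8344e+5)
1/(49*(-17 - 201) + c) = 1/(49*(-17 - 201) - 1917194/5) = 1/(49*(-218) - 1917194/5) = 1/(-10682 - 1917194/5) = 1/(-1970604/5) = -5/1970604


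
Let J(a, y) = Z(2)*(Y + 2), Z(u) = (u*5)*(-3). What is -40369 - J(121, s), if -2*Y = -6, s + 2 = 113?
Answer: -40219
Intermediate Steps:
s = 111 (s = -2 + 113 = 111)
Y = 3 (Y = -½*(-6) = 3)
Z(u) = -15*u (Z(u) = (5*u)*(-3) = -15*u)
J(a, y) = -150 (J(a, y) = (-15*2)*(3 + 2) = -30*5 = -150)
-40369 - J(121, s) = -40369 - 1*(-150) = -40369 + 150 = -40219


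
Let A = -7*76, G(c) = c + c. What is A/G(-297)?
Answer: 266/297 ≈ 0.89562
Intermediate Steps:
G(c) = 2*c
A = -532
A/G(-297) = -532/(2*(-297)) = -532/(-594) = -532*(-1/594) = 266/297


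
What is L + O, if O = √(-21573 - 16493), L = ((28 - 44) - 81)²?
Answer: 9409 + I*√38066 ≈ 9409.0 + 195.1*I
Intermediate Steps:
L = 9409 (L = (-16 - 81)² = (-97)² = 9409)
O = I*√38066 (O = √(-38066) = I*√38066 ≈ 195.1*I)
L + O = 9409 + I*√38066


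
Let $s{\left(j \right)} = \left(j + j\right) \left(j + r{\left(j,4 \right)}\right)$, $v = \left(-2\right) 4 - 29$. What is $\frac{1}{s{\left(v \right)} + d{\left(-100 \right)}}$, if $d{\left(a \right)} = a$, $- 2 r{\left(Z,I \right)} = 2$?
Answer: $\frac{1}{2712} \approx 0.00036873$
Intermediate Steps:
$r{\left(Z,I \right)} = -1$ ($r{\left(Z,I \right)} = \left(- \frac{1}{2}\right) 2 = -1$)
$v = -37$ ($v = -8 - 29 = -37$)
$s{\left(j \right)} = 2 j \left(-1 + j\right)$ ($s{\left(j \right)} = \left(j + j\right) \left(j - 1\right) = 2 j \left(-1 + j\right)$)
$\frac{1}{s{\left(v \right)} + d{\left(-100 \right)}} = \frac{1}{2 \left(-37\right) \left(-1 - 37\right) - 100} = \frac{1}{2 \left(-37\right) \left(-38\right) - 100} = \frac{1}{2812 - 100} = \frac{1}{2712}$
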